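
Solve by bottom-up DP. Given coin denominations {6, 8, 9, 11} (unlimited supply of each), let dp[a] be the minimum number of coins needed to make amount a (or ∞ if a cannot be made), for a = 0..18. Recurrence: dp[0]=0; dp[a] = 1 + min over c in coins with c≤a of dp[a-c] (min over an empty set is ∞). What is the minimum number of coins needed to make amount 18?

2

 a  0  1  2  3  4  5  6  7  8  9 10 11 12 13 14 15 16 17 18
dp  0  -  -  -  -  -  1  -  1  1  -  1  2  -  2  2  2  2  2
(- denotes ∞ / unreachable)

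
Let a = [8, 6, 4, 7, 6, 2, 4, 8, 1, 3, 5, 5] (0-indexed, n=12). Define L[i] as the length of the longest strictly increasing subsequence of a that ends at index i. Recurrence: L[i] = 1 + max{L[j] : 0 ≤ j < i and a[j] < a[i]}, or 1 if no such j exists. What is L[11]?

   i    0    1    2    3    4    5    6    7    8    9   10   11
a[i]    8    6    4    7    6    2    4    8    1    3    5    5
L[i]    1    1    1    2    2    1    2    3    1    2    3    3

3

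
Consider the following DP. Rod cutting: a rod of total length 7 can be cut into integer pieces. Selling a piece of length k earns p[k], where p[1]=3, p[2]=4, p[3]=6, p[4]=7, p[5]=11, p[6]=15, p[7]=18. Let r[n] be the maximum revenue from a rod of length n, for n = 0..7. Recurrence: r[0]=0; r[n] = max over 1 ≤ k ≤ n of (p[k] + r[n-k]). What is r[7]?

   n    0    1    2    3    4    5    6    7
r[n]    0    3    6    9   12   15   18   21

21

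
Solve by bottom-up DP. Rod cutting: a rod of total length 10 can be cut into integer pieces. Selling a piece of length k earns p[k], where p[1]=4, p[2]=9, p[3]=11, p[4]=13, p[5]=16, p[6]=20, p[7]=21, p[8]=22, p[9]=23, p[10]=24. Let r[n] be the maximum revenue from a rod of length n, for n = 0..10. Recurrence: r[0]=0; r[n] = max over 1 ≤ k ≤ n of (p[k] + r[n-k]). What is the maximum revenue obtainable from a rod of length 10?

45

   n    0    1    2    3    4    5    6    7    8    9   10
r[n]    0    4    9   13   18   22   27   31   36   40   45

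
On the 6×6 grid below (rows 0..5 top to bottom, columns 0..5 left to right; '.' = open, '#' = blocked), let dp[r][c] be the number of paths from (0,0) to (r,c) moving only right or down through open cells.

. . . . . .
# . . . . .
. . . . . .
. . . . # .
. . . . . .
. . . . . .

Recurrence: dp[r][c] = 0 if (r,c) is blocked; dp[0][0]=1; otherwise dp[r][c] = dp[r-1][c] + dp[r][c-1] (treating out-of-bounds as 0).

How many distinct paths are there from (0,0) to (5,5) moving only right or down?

66

r\c   0   1   2   3   4   5
  0   1   1   1   1   1   1
  1   0   1   2   3   4   5
  2   0   1   3   6  10  15
  3   0   1   4  10   0  15
  4   0   1   5  15  15  30
  5   0   1   6  21  36  66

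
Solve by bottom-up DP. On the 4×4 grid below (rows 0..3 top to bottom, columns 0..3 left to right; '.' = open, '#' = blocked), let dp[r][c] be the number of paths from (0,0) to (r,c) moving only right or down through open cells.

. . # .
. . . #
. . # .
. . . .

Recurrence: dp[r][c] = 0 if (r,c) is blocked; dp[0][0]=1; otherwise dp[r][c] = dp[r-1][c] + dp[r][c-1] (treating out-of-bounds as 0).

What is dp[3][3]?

r\c   0   1   2   3
  0   1   1   0   0
  1   1   2   2   0
  2   1   3   0   0
  3   1   4   4   4

4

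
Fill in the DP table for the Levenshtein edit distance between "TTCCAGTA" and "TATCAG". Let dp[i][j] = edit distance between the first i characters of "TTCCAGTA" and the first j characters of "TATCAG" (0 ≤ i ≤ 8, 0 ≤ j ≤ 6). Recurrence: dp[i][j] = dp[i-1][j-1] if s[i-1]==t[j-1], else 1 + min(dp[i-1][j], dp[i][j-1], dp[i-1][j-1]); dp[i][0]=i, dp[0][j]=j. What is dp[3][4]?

   ''  T  A  T  C  A  G
''  0  1  2  3  4  5  6
 T  1  0  1  2  3  4  5
 T  2  1  1  1  2  3  4
 C  3  2  2  2  1  2  3
 C  4  3  3  3  2  2  3
 A  5  4  3  4  3  2  3
 G  6  5  4  4  4  3  2
 T  7  6  5  4  5  4  3
 A  8  7  6  5  5  5  4

1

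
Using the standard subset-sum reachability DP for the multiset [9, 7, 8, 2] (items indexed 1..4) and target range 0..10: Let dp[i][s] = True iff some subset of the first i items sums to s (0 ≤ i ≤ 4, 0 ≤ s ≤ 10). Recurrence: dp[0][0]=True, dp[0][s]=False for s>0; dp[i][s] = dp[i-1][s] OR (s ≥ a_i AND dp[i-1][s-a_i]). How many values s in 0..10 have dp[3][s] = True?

4

i\s   0   1   2   3   4   5   6   7   8   9  10
  0   T   F   F   F   F   F   F   F   F   F   F
  1   T   F   F   F   F   F   F   F   F   T   F
  2   T   F   F   F   F   F   F   T   F   T   F
  3   T   F   F   F   F   F   F   T   T   T   F
  4   T   F   T   F   F   F   F   T   T   T   T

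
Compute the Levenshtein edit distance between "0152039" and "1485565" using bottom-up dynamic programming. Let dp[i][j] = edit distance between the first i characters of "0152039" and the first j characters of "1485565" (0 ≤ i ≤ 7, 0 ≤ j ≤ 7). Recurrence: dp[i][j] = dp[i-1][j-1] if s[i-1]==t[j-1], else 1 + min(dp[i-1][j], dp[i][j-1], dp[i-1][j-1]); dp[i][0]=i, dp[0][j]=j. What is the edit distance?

   ''  1  4  8  5  5  6  5
''  0  1  2  3  4  5  6  7
 0  1  1  2  3  4  5  6  7
 1  2  1  2  3  4  5  6  7
 5  3  2  2  3  3  4  5  6
 2  4  3  3  3  4  4  5  6
 0  5  4  4  4  4  5  5  6
 3  6  5  5  5  5  5  6  6
 9  7  6  6  6  6  6  6  7

7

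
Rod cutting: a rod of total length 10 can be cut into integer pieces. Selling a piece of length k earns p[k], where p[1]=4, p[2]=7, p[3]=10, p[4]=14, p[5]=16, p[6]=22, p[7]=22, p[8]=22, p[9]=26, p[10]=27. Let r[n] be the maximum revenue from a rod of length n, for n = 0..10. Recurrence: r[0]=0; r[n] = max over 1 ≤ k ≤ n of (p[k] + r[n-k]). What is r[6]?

   n    0    1    2    3    4    5    6    7    8    9   10
r[n]    0    4    8   12   16   20   24   28   32   36   40

24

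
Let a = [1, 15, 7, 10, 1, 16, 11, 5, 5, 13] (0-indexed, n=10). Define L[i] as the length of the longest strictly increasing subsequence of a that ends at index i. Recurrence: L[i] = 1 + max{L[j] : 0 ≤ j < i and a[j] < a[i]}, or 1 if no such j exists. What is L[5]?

4

   i    0    1    2    3    4    5    6    7    8    9
a[i]    1   15    7   10    1   16   11    5    5   13
L[i]    1    2    2    3    1    4    4    2    2    5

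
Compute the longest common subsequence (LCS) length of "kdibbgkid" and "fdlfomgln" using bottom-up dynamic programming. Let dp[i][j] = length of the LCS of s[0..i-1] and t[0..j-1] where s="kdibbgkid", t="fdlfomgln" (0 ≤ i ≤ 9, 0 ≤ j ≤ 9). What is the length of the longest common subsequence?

   ''  f  d  l  f  o  m  g  l  n
''  0  0  0  0  0  0  0  0  0  0
 k  0  0  0  0  0  0  0  0  0  0
 d  0  0  1  1  1  1  1  1  1  1
 i  0  0  1  1  1  1  1  1  1  1
 b  0  0  1  1  1  1  1  1  1  1
 b  0  0  1  1  1  1  1  1  1  1
 g  0  0  1  1  1  1  1  2  2  2
 k  0  0  1  1  1  1  1  2  2  2
 i  0  0  1  1  1  1  1  2  2  2
 d  0  0  1  1  1  1  1  2  2  2

2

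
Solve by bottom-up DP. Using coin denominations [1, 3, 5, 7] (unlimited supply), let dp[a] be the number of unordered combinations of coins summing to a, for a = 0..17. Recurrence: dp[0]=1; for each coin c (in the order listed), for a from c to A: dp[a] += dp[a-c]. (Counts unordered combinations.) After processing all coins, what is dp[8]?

6

after  coin     0     1     2     3     4     5     6     7     8     9    10    11    12    13    14    15    16    17
          1     1     1     1     1     1     1     1     1     1     1     1     1     1     1     1     1     1     1
          3     1     1     1     2     2     2     3     3     3     4     4     4     5     5     5     6     6     6
          5     1     1     1     2     2     3     4     4     5     6     7     8     9    10    11    13    14    15
          7     1     1     1     2     2     3     4     5     6     7     9    10    12    14    16    19    21    24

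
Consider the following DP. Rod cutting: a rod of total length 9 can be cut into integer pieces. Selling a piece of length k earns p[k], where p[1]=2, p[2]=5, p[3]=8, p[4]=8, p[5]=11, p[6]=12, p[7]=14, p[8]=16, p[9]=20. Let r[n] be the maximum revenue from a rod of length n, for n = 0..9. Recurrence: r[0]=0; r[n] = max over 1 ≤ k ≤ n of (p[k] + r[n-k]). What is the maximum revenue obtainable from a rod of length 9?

24

   n    0    1    2    3    4    5    6    7    8    9
r[n]    0    2    5    8   10   13   16   18   21   24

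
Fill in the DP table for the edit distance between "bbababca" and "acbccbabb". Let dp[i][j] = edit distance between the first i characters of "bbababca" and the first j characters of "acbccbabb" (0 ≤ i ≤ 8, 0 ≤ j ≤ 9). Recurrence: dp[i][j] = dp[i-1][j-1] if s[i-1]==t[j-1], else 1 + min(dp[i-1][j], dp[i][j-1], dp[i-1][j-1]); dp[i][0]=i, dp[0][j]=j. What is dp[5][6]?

5

   ''  a  c  b  c  c  b  a  b  b
''  0  1  2  3  4  5  6  7  8  9
 b  1  1  2  2  3  4  5  6  7  8
 b  2  2  2  2  3  4  4  5  6  7
 a  3  2  3  3  3  4  5  4  5  6
 b  4  3  3  3  4  4  4  5  4  5
 a  5  4  4  4  4  5  5  4  5  5
 b  6  5  5  4  5  5  5  5  4  5
 c  7  6  5  5  4  5  6  6  5  5
 a  8  7  6  6  5  5  6  6  6  6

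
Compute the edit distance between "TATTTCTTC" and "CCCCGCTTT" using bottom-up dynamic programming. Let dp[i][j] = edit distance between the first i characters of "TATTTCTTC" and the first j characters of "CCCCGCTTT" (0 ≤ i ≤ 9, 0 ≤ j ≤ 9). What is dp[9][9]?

   ''  C  C  C  C  G  C  T  T  T
''  0  1  2  3  4  5  6  7  8  9
 T  1  1  2  3  4  5  6  6  7  8
 A  2  2  2  3  4  5  6  7  7  8
 T  3  3  3  3  4  5  6  6  7  7
 T  4  4  4  4  4  5  6  6  6  7
 T  5  5  5  5  5  5  6  6  6  6
 C  6  5  5  5  5  6  5  6  7  7
 T  7  6  6  6  6  6  6  5  6  7
 T  8  7  7  7  7  7  7  6  5  6
 C  9  8  7  7  7  8  7  7  6  6

6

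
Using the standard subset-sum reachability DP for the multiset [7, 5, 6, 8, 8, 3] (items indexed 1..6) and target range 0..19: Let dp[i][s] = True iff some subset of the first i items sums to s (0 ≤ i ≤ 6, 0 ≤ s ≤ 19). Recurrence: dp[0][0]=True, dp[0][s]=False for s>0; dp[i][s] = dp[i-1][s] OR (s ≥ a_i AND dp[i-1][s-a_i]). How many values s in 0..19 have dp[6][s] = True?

i\s   0   1   2   3   4   5   6   7   8   9  10  11  12  13  14  15  16  17  18  19
  0   T   F   F   F   F   F   F   F   F   F   F   F   F   F   F   F   F   F   F   F
  1   T   F   F   F   F   F   F   T   F   F   F   F   F   F   F   F   F   F   F   F
  2   T   F   F   F   F   T   F   T   F   F   F   F   T   F   F   F   F   F   F   F
  3   T   F   F   F   F   T   T   T   F   F   F   T   T   T   F   F   F   F   T   F
  4   T   F   F   F   F   T   T   T   T   F   F   T   T   T   T   T   F   F   T   T
  5   T   F   F   F   F   T   T   T   T   F   F   T   T   T   T   T   T   F   T   T
  6   T   F   F   T   F   T   T   T   T   T   T   T   T   T   T   T   T   T   T   T

17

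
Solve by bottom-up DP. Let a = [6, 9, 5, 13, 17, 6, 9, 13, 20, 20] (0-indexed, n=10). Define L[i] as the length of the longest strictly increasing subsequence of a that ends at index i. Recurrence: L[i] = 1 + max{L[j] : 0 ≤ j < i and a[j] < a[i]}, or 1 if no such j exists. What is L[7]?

   i    0    1    2    3    4    5    6    7    8    9
a[i]    6    9    5   13   17    6    9   13   20   20
L[i]    1    2    1    3    4    2    3    4    5    5

4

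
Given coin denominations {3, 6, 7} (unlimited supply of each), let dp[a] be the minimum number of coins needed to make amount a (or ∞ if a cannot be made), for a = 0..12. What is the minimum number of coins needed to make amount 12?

2

 a  0  1  2  3  4  5  6  7  8  9 10 11 12
dp  0  -  -  1  -  -  1  1  -  2  2  -  2
(- denotes ∞ / unreachable)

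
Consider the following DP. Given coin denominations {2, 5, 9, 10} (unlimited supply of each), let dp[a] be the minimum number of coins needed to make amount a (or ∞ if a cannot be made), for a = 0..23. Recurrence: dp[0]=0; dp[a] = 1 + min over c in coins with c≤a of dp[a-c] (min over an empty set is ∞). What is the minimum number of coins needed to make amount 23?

 a  0  1  2  3  4  5  6  7  8  9 10 11 12 13 14 15 16 17 18 19 20 21 22 23
dp  0  -  1  -  2  1  3  2  4  1  1  2  2  3  2  2  3  3  2  2  2  3  3  3
(- denotes ∞ / unreachable)

3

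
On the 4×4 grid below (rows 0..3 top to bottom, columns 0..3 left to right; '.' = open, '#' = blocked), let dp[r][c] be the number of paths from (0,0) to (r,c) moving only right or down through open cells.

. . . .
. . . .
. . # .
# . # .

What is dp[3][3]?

4

r\c   0   1   2   3
  0   1   1   1   1
  1   1   2   3   4
  2   1   3   0   4
  3   0   3   0   4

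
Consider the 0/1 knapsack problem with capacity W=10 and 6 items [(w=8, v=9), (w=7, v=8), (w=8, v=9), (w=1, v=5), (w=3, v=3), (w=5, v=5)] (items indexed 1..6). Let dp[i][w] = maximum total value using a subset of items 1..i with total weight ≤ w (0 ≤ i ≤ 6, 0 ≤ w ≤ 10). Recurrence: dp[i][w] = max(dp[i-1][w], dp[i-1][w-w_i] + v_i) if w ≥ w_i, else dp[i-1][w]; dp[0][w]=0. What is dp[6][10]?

i\w   0   1   2   3   4   5   6   7   8   9  10
  0   0   0   0   0   0   0   0   0   0   0   0
  1   0   0   0   0   0   0   0   0   9   9   9
  2   0   0   0   0   0   0   0   8   9   9   9
  3   0   0   0   0   0   0   0   8   9   9   9
  4   0   5   5   5   5   5   5   8  13  14  14
  5   0   5   5   5   8   8   8   8  13  14  14
  6   0   5   5   5   8   8  10  10  13  14  14

14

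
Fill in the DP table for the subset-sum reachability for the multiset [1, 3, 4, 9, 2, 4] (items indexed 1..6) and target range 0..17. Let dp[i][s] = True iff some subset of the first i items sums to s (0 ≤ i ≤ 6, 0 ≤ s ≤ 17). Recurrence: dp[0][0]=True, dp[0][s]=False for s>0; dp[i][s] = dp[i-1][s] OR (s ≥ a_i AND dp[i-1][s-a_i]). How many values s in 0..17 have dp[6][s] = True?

i\s   0   1   2   3   4   5   6   7   8   9  10  11  12  13  14  15  16  17
  0   T   F   F   F   F   F   F   F   F   F   F   F   F   F   F   F   F   F
  1   T   T   F   F   F   F   F   F   F   F   F   F   F   F   F   F   F   F
  2   T   T   F   T   T   F   F   F   F   F   F   F   F   F   F   F   F   F
  3   T   T   F   T   T   T   F   T   T   F   F   F   F   F   F   F   F   F
  4   T   T   F   T   T   T   F   T   T   T   T   F   T   T   T   F   T   T
  5   T   T   T   T   T   T   T   T   T   T   T   T   T   T   T   T   T   T
  6   T   T   T   T   T   T   T   T   T   T   T   T   T   T   T   T   T   T

18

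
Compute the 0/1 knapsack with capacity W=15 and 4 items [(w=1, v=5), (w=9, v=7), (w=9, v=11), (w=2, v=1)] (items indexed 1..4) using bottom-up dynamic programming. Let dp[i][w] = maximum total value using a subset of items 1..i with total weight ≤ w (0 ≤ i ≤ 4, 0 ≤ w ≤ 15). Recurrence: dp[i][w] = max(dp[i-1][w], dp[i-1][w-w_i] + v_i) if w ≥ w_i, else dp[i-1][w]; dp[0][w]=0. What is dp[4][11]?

i\w   0   1   2   3   4   5   6   7   8   9  10  11  12  13  14  15
  0   0   0   0   0   0   0   0   0   0   0   0   0   0   0   0   0
  1   0   5   5   5   5   5   5   5   5   5   5   5   5   5   5   5
  2   0   5   5   5   5   5   5   5   5   7  12  12  12  12  12  12
  3   0   5   5   5   5   5   5   5   5  11  16  16  16  16  16  16
  4   0   5   5   6   6   6   6   6   6  11  16  16  17  17  17  17

16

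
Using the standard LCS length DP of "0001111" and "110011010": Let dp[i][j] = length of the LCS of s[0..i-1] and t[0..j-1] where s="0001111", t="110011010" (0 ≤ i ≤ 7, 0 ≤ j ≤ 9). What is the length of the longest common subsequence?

5

   ''  1  1  0  0  1  1  0  1  0
''  0  0  0  0  0  0  0  0  0  0
 0  0  0  0  1  1  1  1  1  1  1
 0  0  0  0  1  2  2  2  2  2  2
 0  0  0  0  1  2  2  2  3  3  3
 1  0  1  1  1  2  3  3  3  4  4
 1  0  1  2  2  2  3  4  4  4  4
 1  0  1  2  2  2  3  4  4  5  5
 1  0  1  2  2  2  3  4  4  5  5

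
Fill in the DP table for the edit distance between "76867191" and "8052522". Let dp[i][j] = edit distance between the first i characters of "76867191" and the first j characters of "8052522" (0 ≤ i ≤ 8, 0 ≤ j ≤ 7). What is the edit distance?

   ''  8  0  5  2  5  2  2
''  0  1  2  3  4  5  6  7
 7  1  1  2  3  4  5  6  7
 6  2  2  2  3  4  5  6  7
 8  3  2  3  3  4  5  6  7
 6  4  3  3  4  4  5  6  7
 7  5  4  4  4  5  5  6  7
 1  6  5  5  5  5  6  6  7
 9  7  6  6  6  6  6  7  7
 1  8  7  7  7  7  7  7  8

8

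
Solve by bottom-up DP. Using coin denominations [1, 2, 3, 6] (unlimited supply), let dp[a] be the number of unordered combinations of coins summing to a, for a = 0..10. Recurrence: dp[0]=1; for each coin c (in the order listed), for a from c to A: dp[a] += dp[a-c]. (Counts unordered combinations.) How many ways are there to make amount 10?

after  coin     0     1     2     3     4     5     6     7     8     9    10
          1     1     1     1     1     1     1     1     1     1     1     1
          2     1     1     2     2     3     3     4     4     5     5     6
          3     1     1     2     3     4     5     7     8    10    12    14
          6     1     1     2     3     4     5     8     9    12    15    18

18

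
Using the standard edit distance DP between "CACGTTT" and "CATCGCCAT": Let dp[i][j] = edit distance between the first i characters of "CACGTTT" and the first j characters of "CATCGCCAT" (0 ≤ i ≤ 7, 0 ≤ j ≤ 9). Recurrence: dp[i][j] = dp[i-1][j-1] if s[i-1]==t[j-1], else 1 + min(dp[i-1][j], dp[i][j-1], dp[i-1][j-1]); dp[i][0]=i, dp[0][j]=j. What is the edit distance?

4

   ''  C  A  T  C  G  C  C  A  T
''  0  1  2  3  4  5  6  7  8  9
 C  1  0  1  2  3  4  5  6  7  8
 A  2  1  0  1  2  3  4  5  6  7
 C  3  2  1  1  1  2  3  4  5  6
 G  4  3  2  2  2  1  2  3  4  5
 T  5  4  3  2  3  2  2  3  4  4
 T  6  5  4  3  3  3  3  3  4  4
 T  7  6  5  4  4  4  4  4  4  4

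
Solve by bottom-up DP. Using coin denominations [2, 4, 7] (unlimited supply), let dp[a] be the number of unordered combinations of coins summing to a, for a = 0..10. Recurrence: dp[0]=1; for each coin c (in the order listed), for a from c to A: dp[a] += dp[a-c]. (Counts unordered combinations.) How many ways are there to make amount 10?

after  coin     0     1     2     3     4     5     6     7     8     9    10
          2     1     0     1     0     1     0     1     0     1     0     1
          4     1     0     1     0     2     0     2     0     3     0     3
          7     1     0     1     0     2     0     2     1     3     1     3

3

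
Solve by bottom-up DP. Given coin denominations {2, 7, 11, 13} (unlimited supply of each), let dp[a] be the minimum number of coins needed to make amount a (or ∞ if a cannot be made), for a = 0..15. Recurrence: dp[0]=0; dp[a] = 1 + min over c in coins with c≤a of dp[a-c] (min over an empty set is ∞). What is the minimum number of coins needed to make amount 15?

2

 a  0  1  2  3  4  5  6  7  8  9 10 11 12 13 14 15
dp  0  -  1  -  2  -  3  1  4  2  5  1  6  1  2  2
(- denotes ∞ / unreachable)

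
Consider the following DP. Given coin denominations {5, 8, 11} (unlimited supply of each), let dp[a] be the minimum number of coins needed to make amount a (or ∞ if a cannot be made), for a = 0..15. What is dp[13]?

 a  0  1  2  3  4  5  6  7  8  9 10 11 12 13 14 15
dp  0  -  -  -  -  1  -  -  1  -  2  1  -  2  -  3
(- denotes ∞ / unreachable)

2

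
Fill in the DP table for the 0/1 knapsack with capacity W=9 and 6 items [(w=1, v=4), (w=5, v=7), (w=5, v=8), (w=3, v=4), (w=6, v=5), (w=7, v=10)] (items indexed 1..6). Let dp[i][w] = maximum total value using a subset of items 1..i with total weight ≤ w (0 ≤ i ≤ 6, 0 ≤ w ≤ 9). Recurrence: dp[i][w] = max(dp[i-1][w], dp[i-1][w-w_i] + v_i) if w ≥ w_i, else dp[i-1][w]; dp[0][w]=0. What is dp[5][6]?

i\w   0   1   2   3   4   5   6   7   8   9
  0   0   0   0   0   0   0   0   0   0   0
  1   0   4   4   4   4   4   4   4   4   4
  2   0   4   4   4   4   7  11  11  11  11
  3   0   4   4   4   4   8  12  12  12  12
  4   0   4   4   4   8   8  12  12  12  16
  5   0   4   4   4   8   8  12  12  12  16
  6   0   4   4   4   8   8  12  12  14  16

12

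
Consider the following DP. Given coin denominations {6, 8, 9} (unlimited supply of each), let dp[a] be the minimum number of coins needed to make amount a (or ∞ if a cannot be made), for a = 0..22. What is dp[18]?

2

 a  0  1  2  3  4  5  6  7  8  9 10 11 12 13 14 15 16 17 18 19 20 21 22
dp  0  -  -  -  -  -  1  -  1  1  -  -  2  -  2  2  2  2  2  -  3  3  3
(- denotes ∞ / unreachable)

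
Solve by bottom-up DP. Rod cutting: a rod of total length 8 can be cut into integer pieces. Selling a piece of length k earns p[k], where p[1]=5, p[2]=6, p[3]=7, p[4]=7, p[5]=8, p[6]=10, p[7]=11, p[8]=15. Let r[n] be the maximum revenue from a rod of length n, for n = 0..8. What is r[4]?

   n    0    1    2    3    4    5    6    7    8
r[n]    0    5   10   15   20   25   30   35   40

20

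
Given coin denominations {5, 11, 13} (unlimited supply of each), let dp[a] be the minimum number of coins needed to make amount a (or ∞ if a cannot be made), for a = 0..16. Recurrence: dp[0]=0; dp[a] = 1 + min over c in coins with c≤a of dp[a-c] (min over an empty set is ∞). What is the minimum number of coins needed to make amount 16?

 a  0  1  2  3  4  5  6  7  8  9 10 11 12 13 14 15 16
dp  0  -  -  -  -  1  -  -  -  -  2  1  -  1  -  3  2
(- denotes ∞ / unreachable)

2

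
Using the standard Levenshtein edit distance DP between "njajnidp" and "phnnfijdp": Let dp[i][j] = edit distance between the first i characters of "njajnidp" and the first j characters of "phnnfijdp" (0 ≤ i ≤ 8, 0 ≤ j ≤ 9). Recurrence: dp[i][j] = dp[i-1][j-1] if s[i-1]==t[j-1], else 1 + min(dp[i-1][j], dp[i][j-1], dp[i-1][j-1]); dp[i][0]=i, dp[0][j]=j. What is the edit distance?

6

   ''  p  h  n  n  f  i  j  d  p
''  0  1  2  3  4  5  6  7  8  9
 n  1  1  2  2  3  4  5  6  7  8
 j  2  2  2  3  3  4  5  5  6  7
 a  3  3  3  3  4  4  5  6  6  7
 j  4  4  4  4  4  5  5  5  6  7
 n  5  5  5  4  4  5  6  6  6  7
 i  6  6  6  5  5  5  5  6  7  7
 d  7  7  7  6  6  6  6  6  6  7
 p  8  7  8  7  7  7  7  7  7  6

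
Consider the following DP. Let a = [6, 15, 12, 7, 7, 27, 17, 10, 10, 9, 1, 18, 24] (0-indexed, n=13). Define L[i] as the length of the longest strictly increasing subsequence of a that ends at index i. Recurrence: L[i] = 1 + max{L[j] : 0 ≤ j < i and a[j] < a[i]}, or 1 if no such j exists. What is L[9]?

3

   i    0    1    2    3    4    5    6    7    8    9   10   11   12
a[i]    6   15   12    7    7   27   17   10   10    9    1   18   24
L[i]    1    2    2    2    2    3    3    3    3    3    1    4    5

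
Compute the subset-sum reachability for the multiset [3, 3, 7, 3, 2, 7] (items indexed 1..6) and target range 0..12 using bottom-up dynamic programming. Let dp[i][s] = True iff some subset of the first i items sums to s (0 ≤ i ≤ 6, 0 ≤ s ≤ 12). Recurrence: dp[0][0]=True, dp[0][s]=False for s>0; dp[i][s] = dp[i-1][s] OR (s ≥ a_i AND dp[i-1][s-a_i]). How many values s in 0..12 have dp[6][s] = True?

i\s   0   1   2   3   4   5   6   7   8   9  10  11  12
  0   T   F   F   F   F   F   F   F   F   F   F   F   F
  1   T   F   F   T   F   F   F   F   F   F   F   F   F
  2   T   F   F   T   F   F   T   F   F   F   F   F   F
  3   T   F   F   T   F   F   T   T   F   F   T   F   F
  4   T   F   F   T   F   F   T   T   F   T   T   F   F
  5   T   F   T   T   F   T   T   T   T   T   T   T   T
  6   T   F   T   T   F   T   T   T   T   T   T   T   T

11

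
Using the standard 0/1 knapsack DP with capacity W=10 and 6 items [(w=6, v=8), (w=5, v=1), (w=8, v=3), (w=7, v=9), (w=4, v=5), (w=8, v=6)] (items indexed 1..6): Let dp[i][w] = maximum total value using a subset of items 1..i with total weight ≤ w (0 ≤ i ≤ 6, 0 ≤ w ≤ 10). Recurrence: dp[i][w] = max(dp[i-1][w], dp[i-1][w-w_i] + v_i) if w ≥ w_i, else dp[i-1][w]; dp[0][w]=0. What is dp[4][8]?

9

i\w   0   1   2   3   4   5   6   7   8   9  10
  0   0   0   0   0   0   0   0   0   0   0   0
  1   0   0   0   0   0   0   8   8   8   8   8
  2   0   0   0   0   0   1   8   8   8   8   8
  3   0   0   0   0   0   1   8   8   8   8   8
  4   0   0   0   0   0   1   8   9   9   9   9
  5   0   0   0   0   5   5   8   9   9   9  13
  6   0   0   0   0   5   5   8   9   9   9  13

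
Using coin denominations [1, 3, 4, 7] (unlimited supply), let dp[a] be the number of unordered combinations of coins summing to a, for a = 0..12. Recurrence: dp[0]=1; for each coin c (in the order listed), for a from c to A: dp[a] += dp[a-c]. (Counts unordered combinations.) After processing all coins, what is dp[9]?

after  coin     0     1     2     3     4     5     6     7     8     9    10    11    12
          1     1     1     1     1     1     1     1     1     1     1     1     1     1
          3     1     1     1     2     2     2     3     3     3     4     4     4     5
          4     1     1     1     2     3     3     4     5     6     7     8     9    11
          7     1     1     1     2     3     3     4     6     7     8    10    12    14

8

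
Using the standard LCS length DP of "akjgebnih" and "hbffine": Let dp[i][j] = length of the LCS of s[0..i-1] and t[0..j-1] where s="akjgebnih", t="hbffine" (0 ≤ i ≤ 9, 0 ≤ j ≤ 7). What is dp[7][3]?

1

   ''  h  b  f  f  i  n  e
''  0  0  0  0  0  0  0  0
 a  0  0  0  0  0  0  0  0
 k  0  0  0  0  0  0  0  0
 j  0  0  0  0  0  0  0  0
 g  0  0  0  0  0  0  0  0
 e  0  0  0  0  0  0  0  1
 b  0  0  1  1  1  1  1  1
 n  0  0  1  1  1  1  2  2
 i  0  0  1  1  1  2  2  2
 h  0  1  1  1  1  2  2  2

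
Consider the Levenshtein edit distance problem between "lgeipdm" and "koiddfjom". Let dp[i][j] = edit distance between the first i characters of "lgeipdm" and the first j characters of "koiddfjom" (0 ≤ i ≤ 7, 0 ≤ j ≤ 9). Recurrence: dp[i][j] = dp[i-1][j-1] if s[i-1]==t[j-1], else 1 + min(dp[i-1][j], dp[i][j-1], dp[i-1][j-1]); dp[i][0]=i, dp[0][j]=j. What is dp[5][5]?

   ''  k  o  i  d  d  f  j  o  m
''  0  1  2  3  4  5  6  7  8  9
 l  1  1  2  3  4  5  6  7  8  9
 g  2  2  2  3  4  5  6  7  8  9
 e  3  3  3  3  4  5  6  7  8  9
 i  4  4  4  3  4  5  6  7  8  9
 p  5  5  5  4  4  5  6  7  8  9
 d  6  6  6  5  4  4  5  6  7  8
 m  7  7  7  6  5  5  5  6  7  7

5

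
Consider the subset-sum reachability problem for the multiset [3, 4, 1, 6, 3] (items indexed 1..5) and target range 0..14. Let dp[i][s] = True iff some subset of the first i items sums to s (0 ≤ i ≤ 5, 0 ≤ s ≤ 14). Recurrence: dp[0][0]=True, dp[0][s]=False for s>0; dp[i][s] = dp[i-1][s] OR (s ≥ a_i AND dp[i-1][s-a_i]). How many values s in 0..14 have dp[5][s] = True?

14

i\s   0   1   2   3   4   5   6   7   8   9  10  11  12  13  14
  0   T   F   F   F   F   F   F   F   F   F   F   F   F   F   F
  1   T   F   F   T   F   F   F   F   F   F   F   F   F   F   F
  2   T   F   F   T   T   F   F   T   F   F   F   F   F   F   F
  3   T   T   F   T   T   T   F   T   T   F   F   F   F   F   F
  4   T   T   F   T   T   T   T   T   T   T   T   T   F   T   T
  5   T   T   F   T   T   T   T   T   T   T   T   T   T   T   T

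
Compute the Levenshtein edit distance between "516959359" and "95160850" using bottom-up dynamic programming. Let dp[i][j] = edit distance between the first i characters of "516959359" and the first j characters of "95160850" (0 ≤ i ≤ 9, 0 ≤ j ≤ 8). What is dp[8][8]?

6

   ''  9  5  1  6  0  8  5  0
''  0  1  2  3  4  5  6  7  8
 5  1  1  1  2  3  4  5  6  7
 1  2  2  2  1  2  3  4  5  6
 6  3  3  3  2  1  2  3  4  5
 9  4  3  4  3  2  2  3  4  5
 5  5  4  3  4  3  3  3  3  4
 9  6  5  4  4  4  4  4  4  4
 3  7  6  5  5  5  5  5  5  5
 5  8  7  6  6  6  6  6  5  6
 9  9  8  7  7  7  7  7  6  6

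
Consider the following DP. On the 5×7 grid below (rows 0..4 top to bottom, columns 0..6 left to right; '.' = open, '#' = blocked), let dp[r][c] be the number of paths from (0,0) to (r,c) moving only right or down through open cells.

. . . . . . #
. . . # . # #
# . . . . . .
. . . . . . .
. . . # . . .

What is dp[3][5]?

24

r\c   0   1   2   3   4   5   6
  0   1   1   1   1   1   1   0
  1   1   2   3   0   1   0   0
  2   0   2   5   5   6   6   6
  3   0   2   7  12  18  24  30
  4   0   2   9   0  18  42  72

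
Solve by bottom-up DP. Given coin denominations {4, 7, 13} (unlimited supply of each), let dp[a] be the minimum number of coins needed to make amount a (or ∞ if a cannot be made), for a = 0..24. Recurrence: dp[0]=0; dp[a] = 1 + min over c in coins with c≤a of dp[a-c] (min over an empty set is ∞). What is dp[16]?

 a  0  1  2  3  4  5  6  7  8  9 10 11 12 13 14 15 16 17 18 19 20 21 22 23 24
dp  0  -  -  -  1  -  -  1  2  -  -  2  3  1  2  3  4  2  3  4  2  3  4  5  3
(- denotes ∞ / unreachable)

4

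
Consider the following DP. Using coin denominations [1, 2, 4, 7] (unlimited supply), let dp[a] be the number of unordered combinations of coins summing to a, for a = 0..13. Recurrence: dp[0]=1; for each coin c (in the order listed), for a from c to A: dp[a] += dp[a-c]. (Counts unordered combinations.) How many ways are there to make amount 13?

after  coin     0     1     2     3     4     5     6     7     8     9    10    11    12    13
          1     1     1     1     1     1     1     1     1     1     1     1     1     1     1
          2     1     1     2     2     3     3     4     4     5     5     6     6     7     7
          4     1     1     2     2     4     4     6     6     9     9    12    12    16    16
          7     1     1     2     2     4     4     6     7    10    11    14    16    20    22

22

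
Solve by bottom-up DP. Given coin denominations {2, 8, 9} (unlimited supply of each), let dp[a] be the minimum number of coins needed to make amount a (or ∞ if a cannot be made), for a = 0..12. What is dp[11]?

 a  0  1  2  3  4  5  6  7  8  9 10 11 12
dp  0  -  1  -  2  -  3  -  1  1  2  2  3
(- denotes ∞ / unreachable)

2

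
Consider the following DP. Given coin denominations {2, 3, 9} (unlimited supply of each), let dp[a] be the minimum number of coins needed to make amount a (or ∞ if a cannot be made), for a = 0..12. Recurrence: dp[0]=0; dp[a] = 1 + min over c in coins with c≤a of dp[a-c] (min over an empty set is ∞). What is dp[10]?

4

 a  0  1  2  3  4  5  6  7  8  9 10 11 12
dp  0  -  1  1  2  2  2  3  3  1  4  2  2
(- denotes ∞ / unreachable)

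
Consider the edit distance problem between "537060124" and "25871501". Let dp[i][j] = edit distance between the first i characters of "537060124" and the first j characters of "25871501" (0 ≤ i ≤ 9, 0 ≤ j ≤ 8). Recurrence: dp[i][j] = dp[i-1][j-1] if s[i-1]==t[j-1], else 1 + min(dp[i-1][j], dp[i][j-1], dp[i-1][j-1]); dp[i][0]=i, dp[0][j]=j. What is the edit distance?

6

   ''  2  5  8  7  1  5  0  1
''  0  1  2  3  4  5  6  7  8
 5  1  1  1  2  3  4  5  6  7
 3  2  2  2  2  3  4  5  6  7
 7  3  3  3  3  2  3  4  5  6
 0  4  4  4  4  3  3  4  4  5
 6  5  5  5  5  4  4  4  5  5
 0  6  6  6  6  5  5  5  4  5
 1  7  7  7  7  6  5  6  5  4
 2  8  7  8  8  7  6  6  6  5
 4  9  8  8  9  8  7  7  7  6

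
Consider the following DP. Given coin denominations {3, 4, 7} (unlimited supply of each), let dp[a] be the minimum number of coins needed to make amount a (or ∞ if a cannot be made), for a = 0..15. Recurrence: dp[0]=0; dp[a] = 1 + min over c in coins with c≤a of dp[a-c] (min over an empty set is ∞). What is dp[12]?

 a  0  1  2  3  4  5  6  7  8  9 10 11 12 13 14 15
dp  0  -  -  1  1  -  2  1  2  3  2  2  3  3  2  3
(- denotes ∞ / unreachable)

3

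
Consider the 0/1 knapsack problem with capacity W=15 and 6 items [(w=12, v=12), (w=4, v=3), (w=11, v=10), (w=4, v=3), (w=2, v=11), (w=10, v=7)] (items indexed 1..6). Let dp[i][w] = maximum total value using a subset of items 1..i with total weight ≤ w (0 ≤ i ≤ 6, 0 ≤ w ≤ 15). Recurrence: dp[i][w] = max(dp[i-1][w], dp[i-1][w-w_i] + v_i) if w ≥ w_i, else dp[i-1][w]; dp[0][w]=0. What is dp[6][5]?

i\w   0   1   2   3   4   5   6   7   8   9  10  11  12  13  14  15
  0   0   0   0   0   0   0   0   0   0   0   0   0   0   0   0   0
  1   0   0   0   0   0   0   0   0   0   0   0   0  12  12  12  12
  2   0   0   0   0   3   3   3   3   3   3   3   3  12  12  12  12
  3   0   0   0   0   3   3   3   3   3   3   3  10  12  12  12  13
  4   0   0   0   0   3   3   3   3   6   6   6  10  12  12  12  13
  5   0   0  11  11  11  11  14  14  14  14  17  17  17  21  23  23
  6   0   0  11  11  11  11  14  14  14  14  17  17  18  21  23  23

11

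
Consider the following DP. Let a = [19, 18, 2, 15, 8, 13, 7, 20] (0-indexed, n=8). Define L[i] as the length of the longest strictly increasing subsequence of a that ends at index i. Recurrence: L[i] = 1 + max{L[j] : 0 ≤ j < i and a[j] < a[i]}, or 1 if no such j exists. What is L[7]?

4

   i    0    1    2    3    4    5    6    7
a[i]   19   18    2   15    8   13    7   20
L[i]    1    1    1    2    2    3    2    4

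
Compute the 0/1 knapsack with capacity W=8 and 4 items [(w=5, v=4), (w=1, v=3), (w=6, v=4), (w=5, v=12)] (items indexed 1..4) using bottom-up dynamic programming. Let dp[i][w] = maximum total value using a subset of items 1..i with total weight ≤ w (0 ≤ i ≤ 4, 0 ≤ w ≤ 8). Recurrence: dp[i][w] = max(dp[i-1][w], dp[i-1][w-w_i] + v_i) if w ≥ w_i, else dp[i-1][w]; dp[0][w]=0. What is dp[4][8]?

15

i\w   0   1   2   3   4   5   6   7   8
  0   0   0   0   0   0   0   0   0   0
  1   0   0   0   0   0   4   4   4   4
  2   0   3   3   3   3   4   7   7   7
  3   0   3   3   3   3   4   7   7   7
  4   0   3   3   3   3  12  15  15  15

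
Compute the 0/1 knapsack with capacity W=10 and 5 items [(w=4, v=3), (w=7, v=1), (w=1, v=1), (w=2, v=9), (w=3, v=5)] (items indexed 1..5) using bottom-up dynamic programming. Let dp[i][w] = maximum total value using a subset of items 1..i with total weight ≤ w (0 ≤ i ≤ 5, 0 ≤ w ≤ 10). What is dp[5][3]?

i\w   0   1   2   3   4   5   6   7   8   9  10
  0   0   0   0   0   0   0   0   0   0   0   0
  1   0   0   0   0   3   3   3   3   3   3   3
  2   0   0   0   0   3   3   3   3   3   3   3
  3   0   1   1   1   3   4   4   4   4   4   4
  4   0   1   9  10  10  10  12  13  13  13  13
  5   0   1   9  10  10  14  15  15  15  17  18

10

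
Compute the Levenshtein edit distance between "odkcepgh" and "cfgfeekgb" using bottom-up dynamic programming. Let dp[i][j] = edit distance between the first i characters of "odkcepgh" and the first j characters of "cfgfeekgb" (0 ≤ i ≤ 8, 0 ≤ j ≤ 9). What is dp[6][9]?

8

   ''  c  f  g  f  e  e  k  g  b
''  0  1  2  3  4  5  6  7  8  9
 o  1  1  2  3  4  5  6  7  8  9
 d  2  2  2  3  4  5  6  7  8  9
 k  3  3  3  3  4  5  6  6  7  8
 c  4  3  4  4  4  5  6  7  7  8
 e  5  4  4  5  5  4  5  6  7  8
 p  6  5  5  5  6  5  5  6  7  8
 g  7  6  6  5  6  6  6  6  6  7
 h  8  7  7  6  6  7  7  7  7  7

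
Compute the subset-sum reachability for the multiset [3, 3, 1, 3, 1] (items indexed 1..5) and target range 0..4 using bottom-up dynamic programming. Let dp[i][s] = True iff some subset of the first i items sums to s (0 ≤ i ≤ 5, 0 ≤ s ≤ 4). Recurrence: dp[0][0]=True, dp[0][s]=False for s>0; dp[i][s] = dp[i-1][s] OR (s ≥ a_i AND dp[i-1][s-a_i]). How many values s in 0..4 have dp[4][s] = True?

i\s   0   1   2   3   4
  0   T   F   F   F   F
  1   T   F   F   T   F
  2   T   F   F   T   F
  3   T   T   F   T   T
  4   T   T   F   T   T
  5   T   T   T   T   T

4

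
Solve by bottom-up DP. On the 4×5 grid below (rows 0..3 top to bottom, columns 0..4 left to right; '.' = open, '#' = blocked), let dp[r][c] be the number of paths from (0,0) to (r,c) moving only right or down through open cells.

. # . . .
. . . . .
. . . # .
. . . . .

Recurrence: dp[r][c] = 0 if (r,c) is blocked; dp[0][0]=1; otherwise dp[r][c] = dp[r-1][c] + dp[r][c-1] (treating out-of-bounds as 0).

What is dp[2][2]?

3

r\c   0   1   2   3   4
  0   1   0   0   0   0
  1   1   1   1   1   1
  2   1   2   3   0   1
  3   1   3   6   6   7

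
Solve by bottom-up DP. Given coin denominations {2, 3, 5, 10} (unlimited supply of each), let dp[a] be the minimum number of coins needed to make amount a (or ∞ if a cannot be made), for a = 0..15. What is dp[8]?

 a  0  1  2  3  4  5  6  7  8  9 10 11 12 13 14 15
dp  0  -  1  1  2  1  2  2  2  3  1  3  2  2  3  2
(- denotes ∞ / unreachable)

2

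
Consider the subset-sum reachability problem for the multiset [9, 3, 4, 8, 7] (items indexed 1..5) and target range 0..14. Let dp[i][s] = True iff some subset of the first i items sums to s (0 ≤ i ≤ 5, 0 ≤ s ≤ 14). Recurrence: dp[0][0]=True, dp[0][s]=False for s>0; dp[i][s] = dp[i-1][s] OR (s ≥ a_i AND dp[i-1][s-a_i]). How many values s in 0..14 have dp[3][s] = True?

7

i\s   0   1   2   3   4   5   6   7   8   9  10  11  12  13  14
  0   T   F   F   F   F   F   F   F   F   F   F   F   F   F   F
  1   T   F   F   F   F   F   F   F   F   T   F   F   F   F   F
  2   T   F   F   T   F   F   F   F   F   T   F   F   T   F   F
  3   T   F   F   T   T   F   F   T   F   T   F   F   T   T   F
  4   T   F   F   T   T   F   F   T   T   T   F   T   T   T   F
  5   T   F   F   T   T   F   F   T   T   T   T   T   T   T   T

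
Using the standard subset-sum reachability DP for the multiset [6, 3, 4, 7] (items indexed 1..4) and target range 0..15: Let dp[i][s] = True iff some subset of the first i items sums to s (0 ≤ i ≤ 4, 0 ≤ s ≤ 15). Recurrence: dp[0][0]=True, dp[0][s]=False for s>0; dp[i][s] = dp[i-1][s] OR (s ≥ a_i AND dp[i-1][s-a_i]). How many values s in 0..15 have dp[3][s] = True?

8

i\s   0   1   2   3   4   5   6   7   8   9  10  11  12  13  14  15
  0   T   F   F   F   F   F   F   F   F   F   F   F   F   F   F   F
  1   T   F   F   F   F   F   T   F   F   F   F   F   F   F   F   F
  2   T   F   F   T   F   F   T   F   F   T   F   F   F   F   F   F
  3   T   F   F   T   T   F   T   T   F   T   T   F   F   T   F   F
  4   T   F   F   T   T   F   T   T   F   T   T   T   F   T   T   F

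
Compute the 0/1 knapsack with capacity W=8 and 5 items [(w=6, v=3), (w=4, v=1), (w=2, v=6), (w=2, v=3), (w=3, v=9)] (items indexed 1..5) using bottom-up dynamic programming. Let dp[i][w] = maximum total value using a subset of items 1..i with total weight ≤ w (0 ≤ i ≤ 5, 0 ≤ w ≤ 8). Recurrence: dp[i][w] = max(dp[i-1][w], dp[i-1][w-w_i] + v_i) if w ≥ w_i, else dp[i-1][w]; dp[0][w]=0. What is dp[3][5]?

i\w   0   1   2   3   4   5   6   7   8
  0   0   0   0   0   0   0   0   0   0
  1   0   0   0   0   0   0   3   3   3
  2   0   0   0   0   1   1   3   3   3
  3   0   0   6   6   6   6   7   7   9
  4   0   0   6   6   9   9   9   9  10
  5   0   0   6   9   9  15  15  18  18

6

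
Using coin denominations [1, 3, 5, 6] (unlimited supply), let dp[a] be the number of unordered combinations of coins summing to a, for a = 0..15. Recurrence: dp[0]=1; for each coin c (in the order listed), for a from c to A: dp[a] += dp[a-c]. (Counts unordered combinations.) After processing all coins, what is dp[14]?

after  coin     0     1     2     3     4     5     6     7     8     9    10    11    12    13    14    15
          1     1     1     1     1     1     1     1     1     1     1     1     1     1     1     1     1
          3     1     1     1     2     2     2     3     3     3     4     4     4     5     5     5     6
          5     1     1     1     2     2     3     4     4     5     6     7     8     9    10    11    13
          6     1     1     1     2     2     3     5     5     6     8     9    11    14    15    17    21

17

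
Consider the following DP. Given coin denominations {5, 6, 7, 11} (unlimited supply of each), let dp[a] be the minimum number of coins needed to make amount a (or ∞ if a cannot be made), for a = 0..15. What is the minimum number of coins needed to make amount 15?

3

 a  0  1  2  3  4  5  6  7  8  9 10 11 12 13 14 15
dp  0  -  -  -  -  1  1  1  -  -  2  1  2  2  2  3
(- denotes ∞ / unreachable)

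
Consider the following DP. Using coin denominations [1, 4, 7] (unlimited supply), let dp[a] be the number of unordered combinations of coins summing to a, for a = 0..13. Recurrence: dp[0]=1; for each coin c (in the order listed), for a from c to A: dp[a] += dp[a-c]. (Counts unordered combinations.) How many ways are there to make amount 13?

6

after  coin     0     1     2     3     4     5     6     7     8     9    10    11    12    13
          1     1     1     1     1     1     1     1     1     1     1     1     1     1     1
          4     1     1     1     1     2     2     2     2     3     3     3     3     4     4
          7     1     1     1     1     2     2     2     3     4     4     4     5     6     6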